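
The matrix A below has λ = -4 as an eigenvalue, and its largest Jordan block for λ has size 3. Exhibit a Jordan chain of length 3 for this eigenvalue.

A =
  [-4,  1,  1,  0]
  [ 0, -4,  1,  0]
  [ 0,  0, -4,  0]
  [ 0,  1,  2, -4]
A Jordan chain for λ = -4 of length 3:
v_1 = (1, 0, 0, 1)ᵀ
v_2 = (1, 1, 0, 2)ᵀ
v_3 = (0, 0, 1, 0)ᵀ

Let N = A − (-4)·I. We want v_3 with N^3 v_3 = 0 but N^2 v_3 ≠ 0; then v_{j-1} := N · v_j for j = 3, …, 2.

Pick v_3 = (0, 0, 1, 0)ᵀ.
Then v_2 = N · v_3 = (1, 1, 0, 2)ᵀ.
Then v_1 = N · v_2 = (1, 0, 0, 1)ᵀ.

Sanity check: (A − (-4)·I) v_1 = (0, 0, 0, 0)ᵀ = 0. ✓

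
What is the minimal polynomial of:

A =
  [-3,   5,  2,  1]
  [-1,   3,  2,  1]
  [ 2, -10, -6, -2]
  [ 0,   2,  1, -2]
x^3 + 6*x^2 + 12*x + 8

The characteristic polynomial is χ_A(x) = (x + 2)^4, so the eigenvalues are known. The minimal polynomial is
  m_A(x) = Π_λ (x − λ)^{k_λ}
where k_λ is the size of the *largest* Jordan block for λ (equivalently, the smallest k with (A − λI)^k v = 0 for every generalised eigenvector v of λ).

  λ = -2: largest Jordan block has size 3, contributing (x + 2)^3

So m_A(x) = (x + 2)^3 = x^3 + 6*x^2 + 12*x + 8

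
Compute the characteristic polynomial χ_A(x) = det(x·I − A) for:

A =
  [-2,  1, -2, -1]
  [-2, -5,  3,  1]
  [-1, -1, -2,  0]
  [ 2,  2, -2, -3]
x^4 + 12*x^3 + 54*x^2 + 108*x + 81

Expanding det(x·I − A) (e.g. by cofactor expansion or by noting that A is similar to its Jordan form J, which has the same characteristic polynomial as A) gives
  χ_A(x) = x^4 + 12*x^3 + 54*x^2 + 108*x + 81
which factors as (x + 3)^4. The eigenvalues (with algebraic multiplicities) are λ = -3 with multiplicity 4.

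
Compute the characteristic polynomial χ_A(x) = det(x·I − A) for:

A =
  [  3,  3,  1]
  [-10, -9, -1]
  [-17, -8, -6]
x^3 + 12*x^2 + 48*x + 64

Expanding det(x·I − A) (e.g. by cofactor expansion or by noting that A is similar to its Jordan form J, which has the same characteristic polynomial as A) gives
  χ_A(x) = x^3 + 12*x^2 + 48*x + 64
which factors as (x + 4)^3. The eigenvalues (with algebraic multiplicities) are λ = -4 with multiplicity 3.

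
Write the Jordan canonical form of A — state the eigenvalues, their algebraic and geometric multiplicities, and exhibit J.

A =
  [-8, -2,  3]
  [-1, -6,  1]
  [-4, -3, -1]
J_3(-5)

The characteristic polynomial is
  det(x·I − A) = x^3 + 15*x^2 + 75*x + 125 = (x + 5)^3

Eigenvalues and multiplicities (the geometric multiplicity of λ is n − rank(A − λI), which equals the number of Jordan blocks for λ):
  λ = -5: algebraic multiplicity = 3, geometric multiplicity = 1

Determining the block sizes for each eigenvalue:
  λ = -5: one block (gm = 1), so the single block has size am = 3 → block sizes [3]

Assembling the blocks gives a Jordan form
J =
  [-5,  1,  0]
  [ 0, -5,  1]
  [ 0,  0, -5]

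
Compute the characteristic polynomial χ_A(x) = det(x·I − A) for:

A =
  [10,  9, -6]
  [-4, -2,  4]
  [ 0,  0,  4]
x^3 - 12*x^2 + 48*x - 64

Expanding det(x·I − A) (e.g. by cofactor expansion or by noting that A is similar to its Jordan form J, which has the same characteristic polynomial as A) gives
  χ_A(x) = x^3 - 12*x^2 + 48*x - 64
which factors as (x - 4)^3. The eigenvalues (with algebraic multiplicities) are λ = 4 with multiplicity 3.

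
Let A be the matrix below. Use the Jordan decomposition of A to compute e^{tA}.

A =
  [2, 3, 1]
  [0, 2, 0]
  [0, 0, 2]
e^{tA} =
  [exp(2*t), 3*t*exp(2*t), t*exp(2*t)]
  [0, exp(2*t), 0]
  [0, 0, exp(2*t)]

Strategy: write A = P · J · P⁻¹ where J is a Jordan canonical form, so e^{tA} = P · e^{tJ} · P⁻¹, and e^{tJ} can be computed block-by-block.

A has Jordan form
J =
  [2, 1, 0]
  [0, 2, 0]
  [0, 0, 2]
(up to reordering of blocks).

Per-block formulas:
  For a 2×2 Jordan block J_2(2): exp(t · J_2(2)) = e^(2t)·(I + t·N), where N is the 2×2 nilpotent shift.
  For a 1×1 block at λ = 2: exp(t · [2]) = [e^(2t)].

After assembling e^{tJ} and conjugating by P, we get:

e^{tA} =
  [exp(2*t), 3*t*exp(2*t), t*exp(2*t)]
  [0, exp(2*t), 0]
  [0, 0, exp(2*t)]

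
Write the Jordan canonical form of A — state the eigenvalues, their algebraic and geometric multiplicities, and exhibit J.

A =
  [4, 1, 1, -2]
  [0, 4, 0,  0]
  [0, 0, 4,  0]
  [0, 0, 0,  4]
J_2(4) ⊕ J_1(4) ⊕ J_1(4)

The characteristic polynomial is
  det(x·I − A) = x^4 - 16*x^3 + 96*x^2 - 256*x + 256 = (x - 4)^4

Eigenvalues and multiplicities (the geometric multiplicity of λ is n − rank(A − λI), which equals the number of Jordan blocks for λ):
  λ = 4: algebraic multiplicity = 4, geometric multiplicity = 3

Determining the block sizes for each eigenvalue:
  λ = 4: 3 blocks summing to 4 forces exactly one block of size 2 and the rest size 1 → block sizes [2, 1, 1]

Assembling the blocks gives a Jordan form
J =
  [4, 1, 0, 0]
  [0, 4, 0, 0]
  [0, 0, 4, 0]
  [0, 0, 0, 4]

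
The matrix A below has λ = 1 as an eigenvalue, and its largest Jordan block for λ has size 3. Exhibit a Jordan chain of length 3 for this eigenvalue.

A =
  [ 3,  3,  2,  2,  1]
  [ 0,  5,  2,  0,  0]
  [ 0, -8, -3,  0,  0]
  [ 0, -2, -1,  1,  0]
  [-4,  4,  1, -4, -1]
A Jordan chain for λ = 1 of length 3:
v_1 = (2, 0, 0, 0, -4)ᵀ
v_2 = (3, 4, -8, -2, 4)ᵀ
v_3 = (0, 1, 0, 0, 0)ᵀ

Let N = A − (1)·I. We want v_3 with N^3 v_3 = 0 but N^2 v_3 ≠ 0; then v_{j-1} := N · v_j for j = 3, …, 2.

Pick v_3 = (0, 1, 0, 0, 0)ᵀ.
Then v_2 = N · v_3 = (3, 4, -8, -2, 4)ᵀ.
Then v_1 = N · v_2 = (2, 0, 0, 0, -4)ᵀ.

Sanity check: (A − (1)·I) v_1 = (0, 0, 0, 0, 0)ᵀ = 0. ✓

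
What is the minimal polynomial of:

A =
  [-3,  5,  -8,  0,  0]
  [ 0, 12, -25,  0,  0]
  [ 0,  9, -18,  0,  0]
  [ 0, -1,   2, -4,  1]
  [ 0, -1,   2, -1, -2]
x^3 + 9*x^2 + 27*x + 27

The characteristic polynomial is χ_A(x) = (x + 3)^5, so the eigenvalues are known. The minimal polynomial is
  m_A(x) = Π_λ (x − λ)^{k_λ}
where k_λ is the size of the *largest* Jordan block for λ (equivalently, the smallest k with (A − λI)^k v = 0 for every generalised eigenvector v of λ).

  λ = -3: largest Jordan block has size 3, contributing (x + 3)^3

So m_A(x) = (x + 3)^3 = x^3 + 9*x^2 + 27*x + 27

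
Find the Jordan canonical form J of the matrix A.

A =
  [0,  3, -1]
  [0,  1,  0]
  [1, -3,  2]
J_2(1) ⊕ J_1(1)

The characteristic polynomial is
  det(x·I − A) = x^3 - 3*x^2 + 3*x - 1 = (x - 1)^3

Eigenvalues and multiplicities (the geometric multiplicity of λ is n − rank(A − λI), which equals the number of Jordan blocks for λ):
  λ = 1: algebraic multiplicity = 3, geometric multiplicity = 2

Determining the block sizes for each eigenvalue:
  λ = 1: 2 blocks summing to 3 forces exactly one block of size 2 and the rest size 1 → block sizes [2, 1]

Assembling the blocks gives a Jordan form
J =
  [1, 1, 0]
  [0, 1, 0]
  [0, 0, 1]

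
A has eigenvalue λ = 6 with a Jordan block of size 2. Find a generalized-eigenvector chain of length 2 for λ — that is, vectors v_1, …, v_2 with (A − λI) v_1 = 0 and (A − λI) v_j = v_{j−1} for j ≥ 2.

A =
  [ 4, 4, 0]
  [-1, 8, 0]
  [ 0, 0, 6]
A Jordan chain for λ = 6 of length 2:
v_1 = (-2, -1, 0)ᵀ
v_2 = (1, 0, 0)ᵀ

Let N = A − (6)·I. We want v_2 with N^2 v_2 = 0 but N^1 v_2 ≠ 0; then v_{j-1} := N · v_j for j = 2, …, 2.

Pick v_2 = (1, 0, 0)ᵀ.
Then v_1 = N · v_2 = (-2, -1, 0)ᵀ.

Sanity check: (A − (6)·I) v_1 = (0, 0, 0)ᵀ = 0. ✓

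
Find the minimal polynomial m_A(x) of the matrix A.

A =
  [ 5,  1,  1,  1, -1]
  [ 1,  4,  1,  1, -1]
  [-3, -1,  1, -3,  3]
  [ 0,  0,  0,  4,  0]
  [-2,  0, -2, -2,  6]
x^3 - 12*x^2 + 48*x - 64

The characteristic polynomial is χ_A(x) = (x - 4)^5, so the eigenvalues are known. The minimal polynomial is
  m_A(x) = Π_λ (x − λ)^{k_λ}
where k_λ is the size of the *largest* Jordan block for λ (equivalently, the smallest k with (A − λI)^k v = 0 for every generalised eigenvector v of λ).

  λ = 4: largest Jordan block has size 3, contributing (x − 4)^3

So m_A(x) = (x - 4)^3 = x^3 - 12*x^2 + 48*x - 64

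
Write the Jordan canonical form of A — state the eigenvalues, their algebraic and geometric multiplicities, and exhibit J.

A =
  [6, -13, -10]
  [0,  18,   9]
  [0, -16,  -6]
J_3(6)

The characteristic polynomial is
  det(x·I − A) = x^3 - 18*x^2 + 108*x - 216 = (x - 6)^3

Eigenvalues and multiplicities (the geometric multiplicity of λ is n − rank(A − λI), which equals the number of Jordan blocks for λ):
  λ = 6: algebraic multiplicity = 3, geometric multiplicity = 1

Determining the block sizes for each eigenvalue:
  λ = 6: one block (gm = 1), so the single block has size am = 3 → block sizes [3]

Assembling the blocks gives a Jordan form
J =
  [6, 1, 0]
  [0, 6, 1]
  [0, 0, 6]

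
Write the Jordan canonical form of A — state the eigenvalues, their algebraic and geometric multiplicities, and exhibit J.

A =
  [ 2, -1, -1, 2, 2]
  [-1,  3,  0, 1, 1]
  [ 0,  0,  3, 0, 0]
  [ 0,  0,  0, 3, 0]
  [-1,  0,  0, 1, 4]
J_3(3) ⊕ J_1(3) ⊕ J_1(3)

The characteristic polynomial is
  det(x·I − A) = x^5 - 15*x^4 + 90*x^3 - 270*x^2 + 405*x - 243 = (x - 3)^5

Eigenvalues and multiplicities (the geometric multiplicity of λ is n − rank(A − λI), which equals the number of Jordan blocks for λ):
  λ = 3: algebraic multiplicity = 5, geometric multiplicity = 3

Determining the block sizes for each eigenvalue:
  λ = 3: with am = 5 and gm = 3, the partition is not yet determined (e.g. several partitions of 5 into 3 parts exist). Let N = A − (3)·I. Computing rank(N^1) = 2, rank(N^2) = 1, rank(N^3) = 0; the number of blocks of size ≥ j is rank(N^{j−1}) − rank(N^j), giving [3, 1, 1]. So we have 1 block(s) of size 3, 2 block(s) of size 1 → block sizes [3, 1, 1]

Assembling the blocks gives a Jordan form
J =
  [3, 1, 0, 0, 0]
  [0, 3, 1, 0, 0]
  [0, 0, 3, 0, 0]
  [0, 0, 0, 3, 0]
  [0, 0, 0, 0, 3]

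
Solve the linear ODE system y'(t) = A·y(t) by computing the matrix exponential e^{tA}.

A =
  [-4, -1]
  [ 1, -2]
e^{tA} =
  [-t*exp(-3*t) + exp(-3*t), -t*exp(-3*t)]
  [t*exp(-3*t), t*exp(-3*t) + exp(-3*t)]

Strategy: write A = P · J · P⁻¹ where J is a Jordan canonical form, so e^{tA} = P · e^{tJ} · P⁻¹, and e^{tJ} can be computed block-by-block.

A has Jordan form
J =
  [-3,  1]
  [ 0, -3]
(up to reordering of blocks).

Per-block formulas:
  For a 2×2 Jordan block J_2(-3): exp(t · J_2(-3)) = e^(-3t)·(I + t·N), where N is the 2×2 nilpotent shift.

After assembling e^{tJ} and conjugating by P, we get:

e^{tA} =
  [-t*exp(-3*t) + exp(-3*t), -t*exp(-3*t)]
  [t*exp(-3*t), t*exp(-3*t) + exp(-3*t)]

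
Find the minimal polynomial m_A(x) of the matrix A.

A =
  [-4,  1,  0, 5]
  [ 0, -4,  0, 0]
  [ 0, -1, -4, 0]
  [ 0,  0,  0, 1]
x^3 + 7*x^2 + 8*x - 16

The characteristic polynomial is χ_A(x) = (x - 1)*(x + 4)^3, so the eigenvalues are known. The minimal polynomial is
  m_A(x) = Π_λ (x − λ)^{k_λ}
where k_λ is the size of the *largest* Jordan block for λ (equivalently, the smallest k with (A − λI)^k v = 0 for every generalised eigenvector v of λ).

  λ = -4: largest Jordan block has size 2, contributing (x + 4)^2
  λ = 1: largest Jordan block has size 1, contributing (x − 1)

So m_A(x) = (x - 1)*(x + 4)^2 = x^3 + 7*x^2 + 8*x - 16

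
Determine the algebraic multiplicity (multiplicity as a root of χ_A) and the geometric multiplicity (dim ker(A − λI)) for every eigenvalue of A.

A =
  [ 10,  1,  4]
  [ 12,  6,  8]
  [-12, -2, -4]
λ = 4: alg = 3, geom = 2

Step 1 — factor the characteristic polynomial to read off the algebraic multiplicities:
  χ_A(x) = (x - 4)^3

Step 2 — compute geometric multiplicities via the rank-nullity identity g(λ) = n − rank(A − λI):
  rank(A − (4)·I) = 1, so dim ker(A − (4)·I) = n − 1 = 2

Summary:
  λ = 4: algebraic multiplicity = 3, geometric multiplicity = 2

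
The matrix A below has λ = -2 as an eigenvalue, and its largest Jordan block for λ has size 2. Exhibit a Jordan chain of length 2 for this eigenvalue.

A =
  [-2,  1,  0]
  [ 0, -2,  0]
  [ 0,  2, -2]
A Jordan chain for λ = -2 of length 2:
v_1 = (1, 0, 2)ᵀ
v_2 = (0, 1, 0)ᵀ

Let N = A − (-2)·I. We want v_2 with N^2 v_2 = 0 but N^1 v_2 ≠ 0; then v_{j-1} := N · v_j for j = 2, …, 2.

Pick v_2 = (0, 1, 0)ᵀ.
Then v_1 = N · v_2 = (1, 0, 2)ᵀ.

Sanity check: (A − (-2)·I) v_1 = (0, 0, 0)ᵀ = 0. ✓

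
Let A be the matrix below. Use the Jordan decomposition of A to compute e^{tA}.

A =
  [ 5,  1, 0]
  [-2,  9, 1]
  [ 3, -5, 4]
e^{tA} =
  [-t^2*exp(6*t)/2 - t*exp(6*t) + exp(6*t), t^2*exp(6*t) + t*exp(6*t), t^2*exp(6*t)/2]
  [-t^2*exp(6*t)/2 - 2*t*exp(6*t), t^2*exp(6*t) + 3*t*exp(6*t) + exp(6*t), t^2*exp(6*t)/2 + t*exp(6*t)]
  [t^2*exp(6*t)/2 + 3*t*exp(6*t), -t^2*exp(6*t) - 5*t*exp(6*t), -t^2*exp(6*t)/2 - 2*t*exp(6*t) + exp(6*t)]

Strategy: write A = P · J · P⁻¹ where J is a Jordan canonical form, so e^{tA} = P · e^{tJ} · P⁻¹, and e^{tJ} can be computed block-by-block.

A has Jordan form
J =
  [6, 1, 0]
  [0, 6, 1]
  [0, 0, 6]
(up to reordering of blocks).

Per-block formulas:
  For a 3×3 Jordan block J_3(6): exp(t · J_3(6)) = e^(6t)·(I + t·N + (t^2/2)·N^2), where N is the 3×3 nilpotent shift.

After assembling e^{tJ} and conjugating by P, we get:

e^{tA} =
  [-t^2*exp(6*t)/2 - t*exp(6*t) + exp(6*t), t^2*exp(6*t) + t*exp(6*t), t^2*exp(6*t)/2]
  [-t^2*exp(6*t)/2 - 2*t*exp(6*t), t^2*exp(6*t) + 3*t*exp(6*t) + exp(6*t), t^2*exp(6*t)/2 + t*exp(6*t)]
  [t^2*exp(6*t)/2 + 3*t*exp(6*t), -t^2*exp(6*t) - 5*t*exp(6*t), -t^2*exp(6*t)/2 - 2*t*exp(6*t) + exp(6*t)]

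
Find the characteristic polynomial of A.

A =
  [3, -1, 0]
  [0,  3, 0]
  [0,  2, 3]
x^3 - 9*x^2 + 27*x - 27

Expanding det(x·I − A) (e.g. by cofactor expansion or by noting that A is similar to its Jordan form J, which has the same characteristic polynomial as A) gives
  χ_A(x) = x^3 - 9*x^2 + 27*x - 27
which factors as (x - 3)^3. The eigenvalues (with algebraic multiplicities) are λ = 3 with multiplicity 3.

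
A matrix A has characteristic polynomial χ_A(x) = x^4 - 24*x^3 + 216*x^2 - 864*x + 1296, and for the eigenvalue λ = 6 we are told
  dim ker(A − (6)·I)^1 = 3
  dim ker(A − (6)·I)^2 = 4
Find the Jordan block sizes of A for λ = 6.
Block sizes for λ = 6: [2, 1, 1]

From the dimensions of kernels of powers, the number of Jordan blocks of size at least j is d_j − d_{j−1} where d_j = dim ker(N^j) (with d_0 = 0). Computing the differences gives [3, 1].
The number of blocks of size exactly k is (#blocks of size ≥ k) − (#blocks of size ≥ k + 1), so the partition is: 2 block(s) of size 1, 1 block(s) of size 2.
In nonincreasing order the block sizes are [2, 1, 1].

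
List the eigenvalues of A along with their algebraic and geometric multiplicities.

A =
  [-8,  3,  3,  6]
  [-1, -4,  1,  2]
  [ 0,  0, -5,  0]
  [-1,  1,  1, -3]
λ = -5: alg = 4, geom = 3

Step 1 — factor the characteristic polynomial to read off the algebraic multiplicities:
  χ_A(x) = (x + 5)^4

Step 2 — compute geometric multiplicities via the rank-nullity identity g(λ) = n − rank(A − λI):
  rank(A − (-5)·I) = 1, so dim ker(A − (-5)·I) = n − 1 = 3

Summary:
  λ = -5: algebraic multiplicity = 4, geometric multiplicity = 3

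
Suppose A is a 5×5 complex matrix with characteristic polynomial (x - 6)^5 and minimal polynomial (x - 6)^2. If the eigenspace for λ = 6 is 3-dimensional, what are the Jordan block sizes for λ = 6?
Block sizes for λ = 6: [2, 2, 1]

Step 1 — from the characteristic polynomial, algebraic multiplicity of λ = 6 is 5. From dim ker(A − (6)·I) = 3, there are exactly 3 Jordan blocks for λ = 6.
Step 2 — from the minimal polynomial, the factor (x − 6)^2 tells us the largest block for λ = 6 has size 2.
Step 3 — with total size 5, 3 blocks, and largest block 2, the block sizes (in nonincreasing order) are [2, 2, 1].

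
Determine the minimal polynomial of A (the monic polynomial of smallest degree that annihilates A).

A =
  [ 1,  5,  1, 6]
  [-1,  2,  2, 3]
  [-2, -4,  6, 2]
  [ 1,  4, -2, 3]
x^4 - 12*x^3 + 48*x^2 - 80*x + 48

The characteristic polynomial is χ_A(x) = (x - 6)*(x - 2)^3, so the eigenvalues are known. The minimal polynomial is
  m_A(x) = Π_λ (x − λ)^{k_λ}
where k_λ is the size of the *largest* Jordan block for λ (equivalently, the smallest k with (A − λI)^k v = 0 for every generalised eigenvector v of λ).

  λ = 2: largest Jordan block has size 3, contributing (x − 2)^3
  λ = 6: largest Jordan block has size 1, contributing (x − 6)

So m_A(x) = (x - 6)*(x - 2)^3 = x^4 - 12*x^3 + 48*x^2 - 80*x + 48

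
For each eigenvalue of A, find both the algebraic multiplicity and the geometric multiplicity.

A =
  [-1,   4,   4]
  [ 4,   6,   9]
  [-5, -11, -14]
λ = -3: alg = 3, geom = 1

Step 1 — factor the characteristic polynomial to read off the algebraic multiplicities:
  χ_A(x) = (x + 3)^3

Step 2 — compute geometric multiplicities via the rank-nullity identity g(λ) = n − rank(A − λI):
  rank(A − (-3)·I) = 2, so dim ker(A − (-3)·I) = n − 2 = 1

Summary:
  λ = -3: algebraic multiplicity = 3, geometric multiplicity = 1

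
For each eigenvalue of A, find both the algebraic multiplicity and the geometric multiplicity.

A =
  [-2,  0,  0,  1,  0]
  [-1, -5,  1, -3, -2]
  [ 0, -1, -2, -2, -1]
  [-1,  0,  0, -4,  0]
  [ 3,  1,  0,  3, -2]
λ = -3: alg = 5, geom = 2

Step 1 — factor the characteristic polynomial to read off the algebraic multiplicities:
  χ_A(x) = (x + 3)^5

Step 2 — compute geometric multiplicities via the rank-nullity identity g(λ) = n − rank(A − λI):
  rank(A − (-3)·I) = 3, so dim ker(A − (-3)·I) = n − 3 = 2

Summary:
  λ = -3: algebraic multiplicity = 5, geometric multiplicity = 2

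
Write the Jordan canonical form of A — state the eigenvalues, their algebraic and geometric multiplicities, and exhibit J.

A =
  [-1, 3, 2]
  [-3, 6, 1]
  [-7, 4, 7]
J_3(4)

The characteristic polynomial is
  det(x·I − A) = x^3 - 12*x^2 + 48*x - 64 = (x - 4)^3

Eigenvalues and multiplicities (the geometric multiplicity of λ is n − rank(A − λI), which equals the number of Jordan blocks for λ):
  λ = 4: algebraic multiplicity = 3, geometric multiplicity = 1

Determining the block sizes for each eigenvalue:
  λ = 4: one block (gm = 1), so the single block has size am = 3 → block sizes [3]

Assembling the blocks gives a Jordan form
J =
  [4, 1, 0]
  [0, 4, 1]
  [0, 0, 4]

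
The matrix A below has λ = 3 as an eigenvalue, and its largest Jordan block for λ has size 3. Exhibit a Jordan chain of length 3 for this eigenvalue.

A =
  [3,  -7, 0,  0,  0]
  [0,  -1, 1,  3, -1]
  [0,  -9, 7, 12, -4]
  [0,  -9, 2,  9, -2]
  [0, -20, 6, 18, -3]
A Jordan chain for λ = 3 of length 3:
v_1 = (28, 0, -28, 4, -16)ᵀ
v_2 = (-7, -4, -9, -9, -20)ᵀ
v_3 = (0, 1, 0, 0, 0)ᵀ

Let N = A − (3)·I. We want v_3 with N^3 v_3 = 0 but N^2 v_3 ≠ 0; then v_{j-1} := N · v_j for j = 3, …, 2.

Pick v_3 = (0, 1, 0, 0, 0)ᵀ.
Then v_2 = N · v_3 = (-7, -4, -9, -9, -20)ᵀ.
Then v_1 = N · v_2 = (28, 0, -28, 4, -16)ᵀ.

Sanity check: (A − (3)·I) v_1 = (0, 0, 0, 0, 0)ᵀ = 0. ✓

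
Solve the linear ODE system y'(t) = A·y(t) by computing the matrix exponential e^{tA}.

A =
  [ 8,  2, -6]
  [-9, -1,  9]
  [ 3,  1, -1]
e^{tA} =
  [6*t*exp(2*t) + exp(2*t), 2*t*exp(2*t), -6*t*exp(2*t)]
  [-9*t*exp(2*t), -3*t*exp(2*t) + exp(2*t), 9*t*exp(2*t)]
  [3*t*exp(2*t), t*exp(2*t), -3*t*exp(2*t) + exp(2*t)]

Strategy: write A = P · J · P⁻¹ where J is a Jordan canonical form, so e^{tA} = P · e^{tJ} · P⁻¹, and e^{tJ} can be computed block-by-block.

A has Jordan form
J =
  [2, 1, 0]
  [0, 2, 0]
  [0, 0, 2]
(up to reordering of blocks).

Per-block formulas:
  For a 2×2 Jordan block J_2(2): exp(t · J_2(2)) = e^(2t)·(I + t·N), where N is the 2×2 nilpotent shift.
  For a 1×1 block at λ = 2: exp(t · [2]) = [e^(2t)].

After assembling e^{tJ} and conjugating by P, we get:

e^{tA} =
  [6*t*exp(2*t) + exp(2*t), 2*t*exp(2*t), -6*t*exp(2*t)]
  [-9*t*exp(2*t), -3*t*exp(2*t) + exp(2*t), 9*t*exp(2*t)]
  [3*t*exp(2*t), t*exp(2*t), -3*t*exp(2*t) + exp(2*t)]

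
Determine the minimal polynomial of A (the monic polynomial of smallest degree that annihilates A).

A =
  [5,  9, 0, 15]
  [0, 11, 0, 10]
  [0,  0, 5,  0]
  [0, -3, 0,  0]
x^2 - 11*x + 30

The characteristic polynomial is χ_A(x) = (x - 6)*(x - 5)^3, so the eigenvalues are known. The minimal polynomial is
  m_A(x) = Π_λ (x − λ)^{k_λ}
where k_λ is the size of the *largest* Jordan block for λ (equivalently, the smallest k with (A − λI)^k v = 0 for every generalised eigenvector v of λ).

  λ = 5: largest Jordan block has size 1, contributing (x − 5)
  λ = 6: largest Jordan block has size 1, contributing (x − 6)

So m_A(x) = (x - 6)*(x - 5) = x^2 - 11*x + 30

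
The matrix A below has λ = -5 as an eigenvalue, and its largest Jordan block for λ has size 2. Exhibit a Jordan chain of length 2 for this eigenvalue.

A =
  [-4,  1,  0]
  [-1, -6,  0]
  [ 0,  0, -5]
A Jordan chain for λ = -5 of length 2:
v_1 = (1, -1, 0)ᵀ
v_2 = (1, 0, 0)ᵀ

Let N = A − (-5)·I. We want v_2 with N^2 v_2 = 0 but N^1 v_2 ≠ 0; then v_{j-1} := N · v_j for j = 2, …, 2.

Pick v_2 = (1, 0, 0)ᵀ.
Then v_1 = N · v_2 = (1, -1, 0)ᵀ.

Sanity check: (A − (-5)·I) v_1 = (0, 0, 0)ᵀ = 0. ✓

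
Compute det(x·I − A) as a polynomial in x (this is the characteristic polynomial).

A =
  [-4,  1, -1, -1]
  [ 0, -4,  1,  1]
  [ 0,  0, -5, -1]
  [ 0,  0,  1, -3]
x^4 + 16*x^3 + 96*x^2 + 256*x + 256

Expanding det(x·I − A) (e.g. by cofactor expansion or by noting that A is similar to its Jordan form J, which has the same characteristic polynomial as A) gives
  χ_A(x) = x^4 + 16*x^3 + 96*x^2 + 256*x + 256
which factors as (x + 4)^4. The eigenvalues (with algebraic multiplicities) are λ = -4 with multiplicity 4.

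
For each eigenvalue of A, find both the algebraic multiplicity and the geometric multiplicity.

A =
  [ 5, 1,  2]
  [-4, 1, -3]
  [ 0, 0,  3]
λ = 3: alg = 3, geom = 1

Step 1 — factor the characteristic polynomial to read off the algebraic multiplicities:
  χ_A(x) = (x - 3)^3

Step 2 — compute geometric multiplicities via the rank-nullity identity g(λ) = n − rank(A − λI):
  rank(A − (3)·I) = 2, so dim ker(A − (3)·I) = n − 2 = 1

Summary:
  λ = 3: algebraic multiplicity = 3, geometric multiplicity = 1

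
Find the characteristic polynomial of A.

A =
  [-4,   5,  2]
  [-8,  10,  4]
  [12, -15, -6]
x^3

Expanding det(x·I − A) (e.g. by cofactor expansion or by noting that A is similar to its Jordan form J, which has the same characteristic polynomial as A) gives
  χ_A(x) = x^3
which factors as x^3. The eigenvalues (with algebraic multiplicities) are λ = 0 with multiplicity 3.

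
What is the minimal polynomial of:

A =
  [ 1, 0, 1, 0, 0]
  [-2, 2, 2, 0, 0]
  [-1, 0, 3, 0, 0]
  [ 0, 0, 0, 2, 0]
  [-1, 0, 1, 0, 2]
x^2 - 4*x + 4

The characteristic polynomial is χ_A(x) = (x - 2)^5, so the eigenvalues are known. The minimal polynomial is
  m_A(x) = Π_λ (x − λ)^{k_λ}
where k_λ is the size of the *largest* Jordan block for λ (equivalently, the smallest k with (A − λI)^k v = 0 for every generalised eigenvector v of λ).

  λ = 2: largest Jordan block has size 2, contributing (x − 2)^2

So m_A(x) = (x - 2)^2 = x^2 - 4*x + 4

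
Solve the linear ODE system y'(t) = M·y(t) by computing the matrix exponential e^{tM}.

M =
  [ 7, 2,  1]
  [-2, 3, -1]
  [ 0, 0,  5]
e^{tM} =
  [2*t*exp(5*t) + exp(5*t), 2*t*exp(5*t), t*exp(5*t)]
  [-2*t*exp(5*t), -2*t*exp(5*t) + exp(5*t), -t*exp(5*t)]
  [0, 0, exp(5*t)]

Strategy: write M = P · J · P⁻¹ where J is a Jordan canonical form, so e^{tM} = P · e^{tJ} · P⁻¹, and e^{tJ} can be computed block-by-block.

M has Jordan form
J =
  [5, 1, 0]
  [0, 5, 0]
  [0, 0, 5]
(up to reordering of blocks).

Per-block formulas:
  For a 2×2 Jordan block J_2(5): exp(t · J_2(5)) = e^(5t)·(I + t·N), where N is the 2×2 nilpotent shift.
  For a 1×1 block at λ = 5: exp(t · [5]) = [e^(5t)].

After assembling e^{tJ} and conjugating by P, we get:

e^{tM} =
  [2*t*exp(5*t) + exp(5*t), 2*t*exp(5*t), t*exp(5*t)]
  [-2*t*exp(5*t), -2*t*exp(5*t) + exp(5*t), -t*exp(5*t)]
  [0, 0, exp(5*t)]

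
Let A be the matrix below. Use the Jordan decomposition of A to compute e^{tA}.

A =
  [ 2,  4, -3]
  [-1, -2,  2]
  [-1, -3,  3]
e^{tA} =
  [t*exp(t) + exp(t), t^2*exp(t)/2 + 4*t*exp(t), -t^2*exp(t)/2 - 3*t*exp(t)]
  [-t*exp(t), -t^2*exp(t)/2 - 3*t*exp(t) + exp(t), t^2*exp(t)/2 + 2*t*exp(t)]
  [-t*exp(t), -t^2*exp(t)/2 - 3*t*exp(t), t^2*exp(t)/2 + 2*t*exp(t) + exp(t)]

Strategy: write A = P · J · P⁻¹ where J is a Jordan canonical form, so e^{tA} = P · e^{tJ} · P⁻¹, and e^{tJ} can be computed block-by-block.

A has Jordan form
J =
  [1, 1, 0]
  [0, 1, 1]
  [0, 0, 1]
(up to reordering of blocks).

Per-block formulas:
  For a 3×3 Jordan block J_3(1): exp(t · J_3(1)) = e^(1t)·(I + t·N + (t^2/2)·N^2), where N is the 3×3 nilpotent shift.

After assembling e^{tJ} and conjugating by P, we get:

e^{tA} =
  [t*exp(t) + exp(t), t^2*exp(t)/2 + 4*t*exp(t), -t^2*exp(t)/2 - 3*t*exp(t)]
  [-t*exp(t), -t^2*exp(t)/2 - 3*t*exp(t) + exp(t), t^2*exp(t)/2 + 2*t*exp(t)]
  [-t*exp(t), -t^2*exp(t)/2 - 3*t*exp(t), t^2*exp(t)/2 + 2*t*exp(t) + exp(t)]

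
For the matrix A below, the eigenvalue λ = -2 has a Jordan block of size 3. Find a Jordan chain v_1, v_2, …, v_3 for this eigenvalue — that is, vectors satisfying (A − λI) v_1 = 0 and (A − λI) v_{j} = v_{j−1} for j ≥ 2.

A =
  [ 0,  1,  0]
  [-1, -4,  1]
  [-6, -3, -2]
A Jordan chain for λ = -2 of length 3:
v_1 = (3, -6, -9)ᵀ
v_2 = (2, -1, -6)ᵀ
v_3 = (1, 0, 0)ᵀ

Let N = A − (-2)·I. We want v_3 with N^3 v_3 = 0 but N^2 v_3 ≠ 0; then v_{j-1} := N · v_j for j = 3, …, 2.

Pick v_3 = (1, 0, 0)ᵀ.
Then v_2 = N · v_3 = (2, -1, -6)ᵀ.
Then v_1 = N · v_2 = (3, -6, -9)ᵀ.

Sanity check: (A − (-2)·I) v_1 = (0, 0, 0)ᵀ = 0. ✓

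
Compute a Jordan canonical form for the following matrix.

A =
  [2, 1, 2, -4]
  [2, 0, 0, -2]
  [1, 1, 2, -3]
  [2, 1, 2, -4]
J_2(0) ⊕ J_2(0)

The characteristic polynomial is
  det(x·I − A) = x^4

Eigenvalues and multiplicities (the geometric multiplicity of λ is n − rank(A − λI), which equals the number of Jordan blocks for λ):
  λ = 0: algebraic multiplicity = 4, geometric multiplicity = 2

Determining the block sizes for each eigenvalue:
  λ = 0: with am = 4 and gm = 2, the partition is not yet determined (e.g. several partitions of 4 into 2 parts exist). Let N = A − (0)·I. Computing rank(N^1) = 2, rank(N^2) = 0; the number of blocks of size ≥ j is rank(N^{j−1}) − rank(N^j), giving [2, 2]. So we have 2 block(s) of size 2 → block sizes [2, 2]

Assembling the blocks gives a Jordan form
J =
  [0, 1, 0, 0]
  [0, 0, 0, 0]
  [0, 0, 0, 1]
  [0, 0, 0, 0]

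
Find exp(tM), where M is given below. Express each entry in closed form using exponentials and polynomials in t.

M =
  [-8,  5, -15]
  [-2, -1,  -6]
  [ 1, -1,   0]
e^{tM} =
  [-5*t*exp(-3*t) + exp(-3*t), 5*t*exp(-3*t), -15*t*exp(-3*t)]
  [-2*t*exp(-3*t), 2*t*exp(-3*t) + exp(-3*t), -6*t*exp(-3*t)]
  [t*exp(-3*t), -t*exp(-3*t), 3*t*exp(-3*t) + exp(-3*t)]

Strategy: write M = P · J · P⁻¹ where J is a Jordan canonical form, so e^{tM} = P · e^{tJ} · P⁻¹, and e^{tJ} can be computed block-by-block.

M has Jordan form
J =
  [-3,  1,  0]
  [ 0, -3,  0]
  [ 0,  0, -3]
(up to reordering of blocks).

Per-block formulas:
  For a 1×1 block at λ = -3: exp(t · [-3]) = [e^(-3t)].
  For a 2×2 Jordan block J_2(-3): exp(t · J_2(-3)) = e^(-3t)·(I + t·N), where N is the 2×2 nilpotent shift.

After assembling e^{tJ} and conjugating by P, we get:

e^{tM} =
  [-5*t*exp(-3*t) + exp(-3*t), 5*t*exp(-3*t), -15*t*exp(-3*t)]
  [-2*t*exp(-3*t), 2*t*exp(-3*t) + exp(-3*t), -6*t*exp(-3*t)]
  [t*exp(-3*t), -t*exp(-3*t), 3*t*exp(-3*t) + exp(-3*t)]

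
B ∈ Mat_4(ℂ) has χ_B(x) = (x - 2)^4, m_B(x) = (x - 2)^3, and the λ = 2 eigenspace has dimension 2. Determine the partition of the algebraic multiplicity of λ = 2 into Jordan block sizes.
Block sizes for λ = 2: [3, 1]

Step 1 — from the characteristic polynomial, algebraic multiplicity of λ = 2 is 4. From dim ker(B − (2)·I) = 2, there are exactly 2 Jordan blocks for λ = 2.
Step 2 — from the minimal polynomial, the factor (x − 2)^3 tells us the largest block for λ = 2 has size 3.
Step 3 — with total size 4, 2 blocks, and largest block 3, the block sizes (in nonincreasing order) are [3, 1].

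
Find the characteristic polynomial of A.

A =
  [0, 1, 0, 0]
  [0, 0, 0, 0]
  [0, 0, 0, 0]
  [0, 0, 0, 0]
x^4

Expanding det(x·I − A) (e.g. by cofactor expansion or by noting that A is similar to its Jordan form J, which has the same characteristic polynomial as A) gives
  χ_A(x) = x^4
which factors as x^4. The eigenvalues (with algebraic multiplicities) are λ = 0 with multiplicity 4.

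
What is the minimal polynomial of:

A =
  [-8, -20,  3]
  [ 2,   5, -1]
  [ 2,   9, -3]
x^3 + 6*x^2 + 12*x + 8

The characteristic polynomial is χ_A(x) = (x + 2)^3, so the eigenvalues are known. The minimal polynomial is
  m_A(x) = Π_λ (x − λ)^{k_λ}
where k_λ is the size of the *largest* Jordan block for λ (equivalently, the smallest k with (A − λI)^k v = 0 for every generalised eigenvector v of λ).

  λ = -2: largest Jordan block has size 3, contributing (x + 2)^3

So m_A(x) = (x + 2)^3 = x^3 + 6*x^2 + 12*x + 8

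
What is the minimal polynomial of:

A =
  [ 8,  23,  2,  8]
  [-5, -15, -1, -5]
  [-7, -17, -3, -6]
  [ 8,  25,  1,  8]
x^4 + 2*x^3 - 2*x - 1

The characteristic polynomial is χ_A(x) = (x - 1)*(x + 1)^3, so the eigenvalues are known. The minimal polynomial is
  m_A(x) = Π_λ (x − λ)^{k_λ}
where k_λ is the size of the *largest* Jordan block for λ (equivalently, the smallest k with (A − λI)^k v = 0 for every generalised eigenvector v of λ).

  λ = -1: largest Jordan block has size 3, contributing (x + 1)^3
  λ = 1: largest Jordan block has size 1, contributing (x − 1)

So m_A(x) = (x - 1)*(x + 1)^3 = x^4 + 2*x^3 - 2*x - 1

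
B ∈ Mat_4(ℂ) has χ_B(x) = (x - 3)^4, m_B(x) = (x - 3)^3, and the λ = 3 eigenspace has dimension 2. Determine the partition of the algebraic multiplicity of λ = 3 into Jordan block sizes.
Block sizes for λ = 3: [3, 1]

Step 1 — from the characteristic polynomial, algebraic multiplicity of λ = 3 is 4. From dim ker(B − (3)·I) = 2, there are exactly 2 Jordan blocks for λ = 3.
Step 2 — from the minimal polynomial, the factor (x − 3)^3 tells us the largest block for λ = 3 has size 3.
Step 3 — with total size 4, 2 blocks, and largest block 3, the block sizes (in nonincreasing order) are [3, 1].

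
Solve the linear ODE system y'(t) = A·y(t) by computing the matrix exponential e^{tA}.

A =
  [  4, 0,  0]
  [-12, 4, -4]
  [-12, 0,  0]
e^{tA} =
  [exp(4*t), 0, 0]
  [3 - 3*exp(4*t), exp(4*t), 1 - exp(4*t)]
  [3 - 3*exp(4*t), 0, 1]

Strategy: write A = P · J · P⁻¹ where J is a Jordan canonical form, so e^{tA} = P · e^{tJ} · P⁻¹, and e^{tJ} can be computed block-by-block.

A has Jordan form
J =
  [0, 0, 0]
  [0, 4, 0]
  [0, 0, 4]
(up to reordering of blocks).

Per-block formulas:
  For a 1×1 block at λ = 0: exp(t · [0]) = [e^(0t)].
  For a 1×1 block at λ = 4: exp(t · [4]) = [e^(4t)].

After assembling e^{tJ} and conjugating by P, we get:

e^{tA} =
  [exp(4*t), 0, 0]
  [3 - 3*exp(4*t), exp(4*t), 1 - exp(4*t)]
  [3 - 3*exp(4*t), 0, 1]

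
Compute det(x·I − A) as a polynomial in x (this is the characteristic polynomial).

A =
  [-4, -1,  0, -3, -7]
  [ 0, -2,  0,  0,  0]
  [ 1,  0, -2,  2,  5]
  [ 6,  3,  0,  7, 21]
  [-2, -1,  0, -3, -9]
x^5 + 10*x^4 + 40*x^3 + 80*x^2 + 80*x + 32

Expanding det(x·I − A) (e.g. by cofactor expansion or by noting that A is similar to its Jordan form J, which has the same characteristic polynomial as A) gives
  χ_A(x) = x^5 + 10*x^4 + 40*x^3 + 80*x^2 + 80*x + 32
which factors as (x + 2)^5. The eigenvalues (with algebraic multiplicities) are λ = -2 with multiplicity 5.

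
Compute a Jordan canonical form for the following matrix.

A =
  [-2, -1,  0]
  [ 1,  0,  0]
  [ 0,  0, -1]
J_2(-1) ⊕ J_1(-1)

The characteristic polynomial is
  det(x·I − A) = x^3 + 3*x^2 + 3*x + 1 = (x + 1)^3

Eigenvalues and multiplicities (the geometric multiplicity of λ is n − rank(A − λI), which equals the number of Jordan blocks for λ):
  λ = -1: algebraic multiplicity = 3, geometric multiplicity = 2

Determining the block sizes for each eigenvalue:
  λ = -1: 2 blocks summing to 3 forces exactly one block of size 2 and the rest size 1 → block sizes [2, 1]

Assembling the blocks gives a Jordan form
J =
  [-1,  1,  0]
  [ 0, -1,  0]
  [ 0,  0, -1]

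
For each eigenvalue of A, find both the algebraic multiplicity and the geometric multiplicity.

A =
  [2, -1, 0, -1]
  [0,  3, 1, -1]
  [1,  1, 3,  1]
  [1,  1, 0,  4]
λ = 3: alg = 4, geom = 2

Step 1 — factor the characteristic polynomial to read off the algebraic multiplicities:
  χ_A(x) = (x - 3)^4

Step 2 — compute geometric multiplicities via the rank-nullity identity g(λ) = n − rank(A − λI):
  rank(A − (3)·I) = 2, so dim ker(A − (3)·I) = n − 2 = 2

Summary:
  λ = 3: algebraic multiplicity = 4, geometric multiplicity = 2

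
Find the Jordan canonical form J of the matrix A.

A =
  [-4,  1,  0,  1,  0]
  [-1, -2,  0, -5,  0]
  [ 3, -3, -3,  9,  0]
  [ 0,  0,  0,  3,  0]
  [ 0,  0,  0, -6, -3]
J_2(-3) ⊕ J_1(-3) ⊕ J_1(-3) ⊕ J_1(3)

The characteristic polynomial is
  det(x·I − A) = x^5 + 9*x^4 + 18*x^3 - 54*x^2 - 243*x - 243 = (x - 3)*(x + 3)^4

Eigenvalues and multiplicities (the geometric multiplicity of λ is n − rank(A − λI), which equals the number of Jordan blocks for λ):
  λ = -3: algebraic multiplicity = 4, geometric multiplicity = 3
  λ = 3: algebraic multiplicity = 1, geometric multiplicity = 1

Determining the block sizes for each eigenvalue:
  λ = -3: 3 blocks summing to 4 forces exactly one block of size 2 and the rest size 1 → block sizes [2, 1, 1]
  λ = 3: one block (gm = 1), so the single block has size am = 1 → block sizes [1]

Assembling the blocks gives a Jordan form
J =
  [-3,  1,  0,  0, 0]
  [ 0, -3,  0,  0, 0]
  [ 0,  0, -3,  0, 0]
  [ 0,  0,  0, -3, 0]
  [ 0,  0,  0,  0, 3]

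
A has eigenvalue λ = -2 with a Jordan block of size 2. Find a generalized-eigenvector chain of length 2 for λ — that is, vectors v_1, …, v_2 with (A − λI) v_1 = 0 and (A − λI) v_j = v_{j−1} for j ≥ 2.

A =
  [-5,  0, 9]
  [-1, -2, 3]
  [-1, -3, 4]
A Jordan chain for λ = -2 of length 2:
v_1 = (-3, -1, -1)ᵀ
v_2 = (1, 0, 0)ᵀ

Let N = A − (-2)·I. We want v_2 with N^2 v_2 = 0 but N^1 v_2 ≠ 0; then v_{j-1} := N · v_j for j = 2, …, 2.

Pick v_2 = (1, 0, 0)ᵀ.
Then v_1 = N · v_2 = (-3, -1, -1)ᵀ.

Sanity check: (A − (-2)·I) v_1 = (0, 0, 0)ᵀ = 0. ✓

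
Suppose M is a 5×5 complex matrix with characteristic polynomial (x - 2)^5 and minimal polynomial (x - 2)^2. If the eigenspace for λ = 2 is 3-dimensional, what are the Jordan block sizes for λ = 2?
Block sizes for λ = 2: [2, 2, 1]

Step 1 — from the characteristic polynomial, algebraic multiplicity of λ = 2 is 5. From dim ker(M − (2)·I) = 3, there are exactly 3 Jordan blocks for λ = 2.
Step 2 — from the minimal polynomial, the factor (x − 2)^2 tells us the largest block for λ = 2 has size 2.
Step 3 — with total size 5, 3 blocks, and largest block 2, the block sizes (in nonincreasing order) are [2, 2, 1].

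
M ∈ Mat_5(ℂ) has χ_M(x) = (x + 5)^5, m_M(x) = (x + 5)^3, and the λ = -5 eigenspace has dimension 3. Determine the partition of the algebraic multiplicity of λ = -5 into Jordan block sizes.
Block sizes for λ = -5: [3, 1, 1]

Step 1 — from the characteristic polynomial, algebraic multiplicity of λ = -5 is 5. From dim ker(M − (-5)·I) = 3, there are exactly 3 Jordan blocks for λ = -5.
Step 2 — from the minimal polynomial, the factor (x + 5)^3 tells us the largest block for λ = -5 has size 3.
Step 3 — with total size 5, 3 blocks, and largest block 3, the block sizes (in nonincreasing order) are [3, 1, 1].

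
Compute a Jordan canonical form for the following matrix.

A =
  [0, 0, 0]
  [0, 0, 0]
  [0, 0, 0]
J_1(0) ⊕ J_1(0) ⊕ J_1(0)

The characteristic polynomial is
  det(x·I − A) = x^3

Eigenvalues and multiplicities (the geometric multiplicity of λ is n − rank(A − λI), which equals the number of Jordan blocks for λ):
  λ = 0: algebraic multiplicity = 3, geometric multiplicity = 3

Determining the block sizes for each eigenvalue:
  λ = 0: gm = am = 3, so every block has size 1 → block sizes [1, 1, 1]

Assembling the blocks gives a Jordan form
J =
  [0, 0, 0]
  [0, 0, 0]
  [0, 0, 0]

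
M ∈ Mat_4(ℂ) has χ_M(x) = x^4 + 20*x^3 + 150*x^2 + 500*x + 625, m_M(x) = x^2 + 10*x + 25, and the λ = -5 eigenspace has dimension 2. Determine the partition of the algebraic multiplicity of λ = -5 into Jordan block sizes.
Block sizes for λ = -5: [2, 2]

Step 1 — from the characteristic polynomial, algebraic multiplicity of λ = -5 is 4. From dim ker(M − (-5)·I) = 2, there are exactly 2 Jordan blocks for λ = -5.
Step 2 — from the minimal polynomial, the factor (x + 5)^2 tells us the largest block for λ = -5 has size 2.
Step 3 — with total size 4, 2 blocks, and largest block 2, the block sizes (in nonincreasing order) are [2, 2].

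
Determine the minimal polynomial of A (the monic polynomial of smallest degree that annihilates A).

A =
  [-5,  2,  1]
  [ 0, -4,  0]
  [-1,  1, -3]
x^3 + 12*x^2 + 48*x + 64

The characteristic polynomial is χ_A(x) = (x + 4)^3, so the eigenvalues are known. The minimal polynomial is
  m_A(x) = Π_λ (x − λ)^{k_λ}
where k_λ is the size of the *largest* Jordan block for λ (equivalently, the smallest k with (A − λI)^k v = 0 for every generalised eigenvector v of λ).

  λ = -4: largest Jordan block has size 3, contributing (x + 4)^3

So m_A(x) = (x + 4)^3 = x^3 + 12*x^2 + 48*x + 64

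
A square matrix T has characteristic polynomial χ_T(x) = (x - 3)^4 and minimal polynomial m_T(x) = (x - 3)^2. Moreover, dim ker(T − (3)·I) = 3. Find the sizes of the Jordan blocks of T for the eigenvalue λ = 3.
Block sizes for λ = 3: [2, 1, 1]

Step 1 — from the characteristic polynomial, algebraic multiplicity of λ = 3 is 4. From dim ker(T − (3)·I) = 3, there are exactly 3 Jordan blocks for λ = 3.
Step 2 — from the minimal polynomial, the factor (x − 3)^2 tells us the largest block for λ = 3 has size 2.
Step 3 — with total size 4, 3 blocks, and largest block 2, the block sizes (in nonincreasing order) are [2, 1, 1].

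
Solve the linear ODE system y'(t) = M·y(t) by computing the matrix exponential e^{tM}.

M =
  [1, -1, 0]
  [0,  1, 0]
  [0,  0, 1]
e^{tM} =
  [exp(t), -t*exp(t), 0]
  [0, exp(t), 0]
  [0, 0, exp(t)]

Strategy: write M = P · J · P⁻¹ where J is a Jordan canonical form, so e^{tM} = P · e^{tJ} · P⁻¹, and e^{tJ} can be computed block-by-block.

M has Jordan form
J =
  [1, 1, 0]
  [0, 1, 0]
  [0, 0, 1]
(up to reordering of blocks).

Per-block formulas:
  For a 2×2 Jordan block J_2(1): exp(t · J_2(1)) = e^(1t)·(I + t·N), where N is the 2×2 nilpotent shift.
  For a 1×1 block at λ = 1: exp(t · [1]) = [e^(1t)].

After assembling e^{tJ} and conjugating by P, we get:

e^{tM} =
  [exp(t), -t*exp(t), 0]
  [0, exp(t), 0]
  [0, 0, exp(t)]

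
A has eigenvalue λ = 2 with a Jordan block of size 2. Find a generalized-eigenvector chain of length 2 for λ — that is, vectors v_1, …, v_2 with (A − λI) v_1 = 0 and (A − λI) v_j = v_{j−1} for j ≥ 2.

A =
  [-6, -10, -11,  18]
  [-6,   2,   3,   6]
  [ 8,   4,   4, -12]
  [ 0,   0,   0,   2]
A Jordan chain for λ = 2 of length 2:
v_1 = (2, -6, 4, 0)ᵀ
v_2 = (1, -1, 0, 0)ᵀ

Let N = A − (2)·I. We want v_2 with N^2 v_2 = 0 but N^1 v_2 ≠ 0; then v_{j-1} := N · v_j for j = 2, …, 2.

Pick v_2 = (1, -1, 0, 0)ᵀ.
Then v_1 = N · v_2 = (2, -6, 4, 0)ᵀ.

Sanity check: (A − (2)·I) v_1 = (0, 0, 0, 0)ᵀ = 0. ✓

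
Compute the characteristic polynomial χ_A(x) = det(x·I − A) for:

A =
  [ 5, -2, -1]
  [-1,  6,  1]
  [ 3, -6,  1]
x^3 - 12*x^2 + 48*x - 64

Expanding det(x·I − A) (e.g. by cofactor expansion or by noting that A is similar to its Jordan form J, which has the same characteristic polynomial as A) gives
  χ_A(x) = x^3 - 12*x^2 + 48*x - 64
which factors as (x - 4)^3. The eigenvalues (with algebraic multiplicities) are λ = 4 with multiplicity 3.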